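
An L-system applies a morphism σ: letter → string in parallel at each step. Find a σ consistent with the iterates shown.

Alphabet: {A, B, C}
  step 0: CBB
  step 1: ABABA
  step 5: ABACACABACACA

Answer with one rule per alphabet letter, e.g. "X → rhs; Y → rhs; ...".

A->C, B->BA, C->A

  step 0 ⇒ step 1: CBB ⇒ A·BA·BA
    B ↦ BA
    C ↦ A
    A ↦ C  (constrained at step 1)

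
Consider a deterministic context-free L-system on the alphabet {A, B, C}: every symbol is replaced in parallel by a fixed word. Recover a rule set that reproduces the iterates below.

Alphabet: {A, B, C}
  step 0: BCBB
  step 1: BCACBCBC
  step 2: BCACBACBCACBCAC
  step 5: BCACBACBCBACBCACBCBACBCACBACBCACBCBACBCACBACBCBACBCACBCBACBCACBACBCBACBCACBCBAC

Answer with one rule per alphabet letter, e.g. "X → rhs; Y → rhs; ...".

  step 1 ⇒ step 2: BCACBCBC ⇒ BC·AC·B·AC·BC·AC·BC·AC
    A ↦ B
    B ↦ BC
    C ↦ AC

A->B, B->BC, C->AC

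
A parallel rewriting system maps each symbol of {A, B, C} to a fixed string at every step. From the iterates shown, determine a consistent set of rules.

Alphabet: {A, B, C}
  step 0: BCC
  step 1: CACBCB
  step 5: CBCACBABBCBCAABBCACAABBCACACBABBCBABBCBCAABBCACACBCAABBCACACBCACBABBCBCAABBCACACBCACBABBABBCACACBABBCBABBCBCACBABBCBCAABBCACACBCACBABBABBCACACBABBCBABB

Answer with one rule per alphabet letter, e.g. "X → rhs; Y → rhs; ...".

A->ABB, B->CA, C->CB

  step 0 ⇒ step 1: BCC ⇒ CA·CB·CB
    B ↦ CA
    C ↦ CB
    A ↦ ABB  (constrained at step 1)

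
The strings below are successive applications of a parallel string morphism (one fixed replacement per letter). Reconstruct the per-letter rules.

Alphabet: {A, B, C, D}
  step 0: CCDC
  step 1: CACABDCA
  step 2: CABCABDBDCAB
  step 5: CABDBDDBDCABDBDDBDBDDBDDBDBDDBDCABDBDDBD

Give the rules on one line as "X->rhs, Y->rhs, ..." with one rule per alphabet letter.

A->B, B->D, C->CA, D->BD

  step 1 ⇒ step 2: CACABDCA ⇒ CA·B·CA·B·D·BD·CA·B
    A ↦ B
    B ↦ D
    C ↦ CA
    D ↦ BD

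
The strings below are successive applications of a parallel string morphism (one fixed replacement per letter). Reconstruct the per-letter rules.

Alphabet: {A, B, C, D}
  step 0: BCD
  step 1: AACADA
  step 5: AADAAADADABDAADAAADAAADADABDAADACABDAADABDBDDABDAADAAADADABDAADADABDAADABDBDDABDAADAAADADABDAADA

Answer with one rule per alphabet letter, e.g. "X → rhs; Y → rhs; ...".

A->BD, B->AA, C->CA, D->DA

  step 0 ⇒ step 1: BCD ⇒ AA·CA·DA
    B ↦ AA
    C ↦ CA
    D ↦ DA
    A ↦ BD  (constrained at step 1)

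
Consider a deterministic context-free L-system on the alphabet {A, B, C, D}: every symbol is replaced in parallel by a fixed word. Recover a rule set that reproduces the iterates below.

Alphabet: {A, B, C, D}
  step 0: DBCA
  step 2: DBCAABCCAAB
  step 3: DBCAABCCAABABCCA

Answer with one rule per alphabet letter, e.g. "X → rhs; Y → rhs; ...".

A->C, B->A, C->AB, D->DBC

  step 2 ⇒ step 3: DBCAABCCAAB ⇒ DBC·A·AB·C·C·A·AB·AB·C·C·A
    A ↦ C
    B ↦ A
    C ↦ AB
    D ↦ DBC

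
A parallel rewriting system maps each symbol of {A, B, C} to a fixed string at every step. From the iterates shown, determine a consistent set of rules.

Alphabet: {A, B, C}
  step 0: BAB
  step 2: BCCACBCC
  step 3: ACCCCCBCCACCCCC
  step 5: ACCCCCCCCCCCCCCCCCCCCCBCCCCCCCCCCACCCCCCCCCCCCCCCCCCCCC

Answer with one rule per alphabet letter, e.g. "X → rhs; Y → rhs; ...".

A->B, B->AC, C->CC

  step 2 ⇒ step 3: BCCACBCC ⇒ AC·CC·CC·B·CC·AC·CC·CC
    A ↦ B
    B ↦ AC
    C ↦ CC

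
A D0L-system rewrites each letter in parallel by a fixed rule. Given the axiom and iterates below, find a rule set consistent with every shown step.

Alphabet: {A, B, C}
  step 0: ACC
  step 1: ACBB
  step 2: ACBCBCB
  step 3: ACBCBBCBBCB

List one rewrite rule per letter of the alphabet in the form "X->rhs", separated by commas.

A->AC, B->CB, C->B

  step 2 ⇒ step 3: ACBCBCB ⇒ AC·B·CB·B·CB·B·CB
    A ↦ AC
    B ↦ CB
    C ↦ B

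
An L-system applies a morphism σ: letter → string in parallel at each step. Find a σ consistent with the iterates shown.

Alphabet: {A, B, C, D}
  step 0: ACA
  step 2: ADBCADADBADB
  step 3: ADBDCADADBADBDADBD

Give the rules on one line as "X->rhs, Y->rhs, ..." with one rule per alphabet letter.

A->AD, B->D, C->CAD, D->B

  step 2 ⇒ step 3: ADBCADADBADB ⇒ AD·B·D·CAD·AD·B·AD·B·D·AD·B·D
    A ↦ AD
    B ↦ D
    C ↦ CAD
    D ↦ B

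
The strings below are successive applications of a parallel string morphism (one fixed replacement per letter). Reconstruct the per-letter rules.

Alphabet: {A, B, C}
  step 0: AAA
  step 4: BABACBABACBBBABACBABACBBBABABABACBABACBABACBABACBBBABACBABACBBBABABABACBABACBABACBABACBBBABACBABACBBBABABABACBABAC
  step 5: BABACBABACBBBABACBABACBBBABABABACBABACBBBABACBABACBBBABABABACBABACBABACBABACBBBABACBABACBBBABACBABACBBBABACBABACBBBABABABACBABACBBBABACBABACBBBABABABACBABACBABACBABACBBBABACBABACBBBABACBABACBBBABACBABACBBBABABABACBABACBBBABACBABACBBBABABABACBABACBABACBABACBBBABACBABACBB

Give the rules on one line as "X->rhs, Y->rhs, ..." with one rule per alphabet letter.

  step 4 ⇒ step 5: BABACBABACBBBABACBABACBBBABABABACBABACBABACBABACBBBABACBABACBBBABABABACBABACBABACBABACBBBABACBABACBBBABABABACBABAC ⇒ BA·BAC·BA·BAC·BB·BA·BAC·BA·BAC·BB·BA·BA·BA·BAC·BA·BAC·BB·BA·BAC·BA·BAC·BB·BA·BA·BA·BAC·BA·BAC·BA·BAC·BA·BAC·BB·BA·BAC·BA·BAC·BB·BA·BAC·BA·BAC·BB·BA·BAC·BA·BAC·BB·BA·BA·BA·BAC·BA·BAC·BB·BA·BAC·BA·BAC·BB·BA·BA·BA·BAC·BA·BAC·BA·BAC·BA·BAC·BB·BA·BAC·BA·BAC·BB·BA·BAC·BA·BAC·BB·BA·BAC·BA·BAC·BB·BA·BA·BA·BAC·BA·BAC·BB·BA·BAC·BA·BAC·BB·BA·BA·BA·BAC·BA·BAC·BA·BAC·BA·BAC·BB·BA·BAC·BA·BAC·BB
    A ↦ BAC
    B ↦ BA
    C ↦ BB

A->BAC, B->BA, C->BB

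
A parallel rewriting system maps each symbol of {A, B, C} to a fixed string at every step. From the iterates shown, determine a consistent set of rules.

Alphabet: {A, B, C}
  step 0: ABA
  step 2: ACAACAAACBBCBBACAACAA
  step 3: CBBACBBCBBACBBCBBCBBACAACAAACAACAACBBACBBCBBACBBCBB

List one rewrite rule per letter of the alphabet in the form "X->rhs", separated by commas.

  step 2 ⇒ step 3: ACAACAAACBBCBBACAACAA ⇒ CBB·A·CBB·CBB·A·CBB·CBB·CBB·A·CAA·CAA·A·CAA·CAA·CBB·A·CBB·CBB·A·CBB·CBB
    A ↦ CBB
    B ↦ CAA
    C ↦ A

A->CBB, B->CAA, C->A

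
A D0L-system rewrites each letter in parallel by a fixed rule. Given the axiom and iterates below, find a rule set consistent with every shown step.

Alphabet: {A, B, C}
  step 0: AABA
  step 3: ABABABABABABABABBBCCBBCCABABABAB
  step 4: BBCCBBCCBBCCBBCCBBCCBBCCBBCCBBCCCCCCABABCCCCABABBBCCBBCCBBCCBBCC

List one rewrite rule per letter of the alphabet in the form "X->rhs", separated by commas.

A->BB, B->CC, C->AB

  step 3 ⇒ step 4: ABABABABABABABABBBCCBBCCABABABAB ⇒ BB·CC·BB·CC·BB·CC·BB·CC·BB·CC·BB·CC·BB·CC·BB·CC·CC·CC·AB·AB·CC·CC·AB·AB·BB·CC·BB·CC·BB·CC·BB·CC
    A ↦ BB
    B ↦ CC
    C ↦ AB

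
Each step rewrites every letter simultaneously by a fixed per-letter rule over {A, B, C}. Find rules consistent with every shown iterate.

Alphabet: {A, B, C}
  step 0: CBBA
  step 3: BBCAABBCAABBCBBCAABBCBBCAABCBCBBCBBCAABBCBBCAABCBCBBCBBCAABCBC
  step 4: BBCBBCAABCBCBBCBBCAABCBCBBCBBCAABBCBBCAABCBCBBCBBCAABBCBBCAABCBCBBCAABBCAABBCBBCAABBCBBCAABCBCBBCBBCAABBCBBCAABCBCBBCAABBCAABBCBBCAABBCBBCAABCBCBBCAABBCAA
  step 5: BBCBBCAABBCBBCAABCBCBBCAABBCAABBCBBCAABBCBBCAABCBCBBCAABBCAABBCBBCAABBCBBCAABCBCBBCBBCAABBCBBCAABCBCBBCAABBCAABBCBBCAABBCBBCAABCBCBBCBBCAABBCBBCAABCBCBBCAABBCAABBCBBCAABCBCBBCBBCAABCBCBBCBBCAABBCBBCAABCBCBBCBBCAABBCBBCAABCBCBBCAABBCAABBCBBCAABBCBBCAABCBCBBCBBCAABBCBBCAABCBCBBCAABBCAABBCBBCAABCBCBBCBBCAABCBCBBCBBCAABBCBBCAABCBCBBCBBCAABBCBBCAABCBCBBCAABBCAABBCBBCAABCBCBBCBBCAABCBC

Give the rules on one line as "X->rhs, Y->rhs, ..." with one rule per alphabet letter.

  step 4 ⇒ step 5: BBCBBCAABCBCBBCBBCAABCBCBBCBBCAABBCBBCAABCBCBBCBBCAABBCBBCAABCBCBBCAABBCAABBCBBCAABBCBBCAABCBCBBCBBCAABBCBBCAABCBCBBCAABBCAABBCBBCAABBCBBCAABCBCBBCAABBCAA ⇒ BBC·BBC·AA·BBC·BBC·AA·BC·BC·BBC·AA·BBC·AA·BBC·BBC·AA·BBC·BBC·AA·BC·BC·BBC·AA·BBC·AA·BBC·BBC·AA·BBC·BBC·AA·BC·BC·BBC·BBC·AA·BBC·BBC·AA·BC·BC·BBC·AA·BBC·AA·BBC·BBC·AA·BBC·BBC·AA·BC·BC·BBC·BBC·AA·BBC·BBC·AA·BC·BC·BBC·AA·BBC·AA·BBC·BBC·AA·BC·BC·BBC·BBC·AA·BC·BC·BBC·BBC·AA·BBC·BBC·AA·BC·BC·BBC·BBC·AA·BBC·BBC·AA·BC·BC·BBC·AA·BBC·AA·BBC·BBC·AA·BBC·BBC·AA·BC·BC·BBC·BBC·AA·BBC·BBC·AA·BC·BC·BBC·AA·BBC·AA·BBC·BBC·AA·BC·BC·BBC·BBC·AA·BC·BC·BBC·BBC·AA·BBC·BBC·AA·BC·BC·BBC·BBC·AA·BBC·BBC·AA·BC·BC·BBC·AA·BBC·AA·BBC·BBC·AA·BC·BC·BBC·BBC·AA·BC·BC
    A ↦ BC
    B ↦ BBC
    C ↦ AA

A->BC, B->BBC, C->AA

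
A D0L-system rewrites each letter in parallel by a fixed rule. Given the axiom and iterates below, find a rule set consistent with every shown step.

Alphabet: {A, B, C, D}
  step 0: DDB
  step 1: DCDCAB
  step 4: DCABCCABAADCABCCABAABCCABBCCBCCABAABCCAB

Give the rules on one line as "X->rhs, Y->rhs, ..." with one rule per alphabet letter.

A->BCC, B->AB, C->A, D->DC

  step 0 ⇒ step 1: DDB ⇒ DC·DC·AB
    B ↦ AB
    D ↦ DC
    A ↦ BCC  (constrained at step 1)
    C ↦ A  (constrained at step 1)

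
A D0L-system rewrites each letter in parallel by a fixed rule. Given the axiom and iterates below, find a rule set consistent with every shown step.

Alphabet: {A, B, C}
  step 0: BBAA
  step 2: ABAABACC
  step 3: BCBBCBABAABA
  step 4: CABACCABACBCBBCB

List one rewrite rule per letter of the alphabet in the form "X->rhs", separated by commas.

  step 3 ⇒ step 4: BCBBCBABAABA ⇒ C·ABA·C·C·ABA·C·B·C·B·B·C·B
    A ↦ B
    B ↦ C
    C ↦ ABA

A->B, B->C, C->ABA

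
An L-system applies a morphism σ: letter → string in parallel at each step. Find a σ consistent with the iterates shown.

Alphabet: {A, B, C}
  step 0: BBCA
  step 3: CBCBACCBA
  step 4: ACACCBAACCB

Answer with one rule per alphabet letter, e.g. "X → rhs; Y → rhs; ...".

A->CB, B->C, C->A

  step 3 ⇒ step 4: CBCBACCBA ⇒ A·C·A·C·CB·A·A·C·CB
    A ↦ CB
    B ↦ C
    C ↦ A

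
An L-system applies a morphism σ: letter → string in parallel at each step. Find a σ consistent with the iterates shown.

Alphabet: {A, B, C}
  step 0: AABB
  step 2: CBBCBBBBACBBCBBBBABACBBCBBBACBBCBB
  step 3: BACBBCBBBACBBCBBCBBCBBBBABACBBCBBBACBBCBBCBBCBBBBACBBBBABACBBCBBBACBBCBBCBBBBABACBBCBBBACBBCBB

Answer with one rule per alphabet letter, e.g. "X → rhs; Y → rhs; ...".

  step 2 ⇒ step 3: CBBCBBBBACBBCBBBBABACBBCBBBACBBCBB ⇒ BA·CBB·CBB·BA·CBB·CBB·CBB·CBB·BBA·BA·CBB·CBB·BA·CBB·CBB·CBB·CBB·BBA·CBB·BBA·BA·CBB·CBB·BA·CBB·CBB·CBB·BBA·BA·CBB·CBB·BA·CBB·CBB
    A ↦ BBA
    B ↦ CBB
    C ↦ BA

A->BBA, B->CBB, C->BA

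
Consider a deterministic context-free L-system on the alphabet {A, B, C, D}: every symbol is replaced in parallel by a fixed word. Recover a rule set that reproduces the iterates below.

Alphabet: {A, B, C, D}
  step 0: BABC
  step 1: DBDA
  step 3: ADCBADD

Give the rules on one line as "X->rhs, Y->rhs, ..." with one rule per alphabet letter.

A->B, B->D, C->A, D->CB

  step 0 ⇒ step 1: BABC ⇒ D·B·D·A
    A ↦ B
    B ↦ D
    C ↦ A
    D ↦ CB  (constrained at step 1)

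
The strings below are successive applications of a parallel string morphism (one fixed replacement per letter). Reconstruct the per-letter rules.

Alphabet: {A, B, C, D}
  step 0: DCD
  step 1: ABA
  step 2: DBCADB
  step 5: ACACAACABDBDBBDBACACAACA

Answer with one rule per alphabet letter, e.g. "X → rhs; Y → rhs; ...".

  step 1 ⇒ step 2: ABA ⇒ DB·CA·DB
    A ↦ DB
    B ↦ CA
  step 0 ⇒ step 1: DCD ⇒ A·B·A
    C ↦ B
  step 0 ⇒ step 1: DCD ⇒ A·B·A
    D ↦ A

A->DB, B->CA, C->B, D->A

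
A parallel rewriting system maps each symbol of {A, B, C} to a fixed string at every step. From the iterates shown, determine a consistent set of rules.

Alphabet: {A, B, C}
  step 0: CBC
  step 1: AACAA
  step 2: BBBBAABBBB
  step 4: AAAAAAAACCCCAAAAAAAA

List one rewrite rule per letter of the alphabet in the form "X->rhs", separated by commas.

  step 1 ⇒ step 2: AACAA ⇒ BB·BB·AA·BB·BB
    A ↦ BB
    C ↦ AA
  step 0 ⇒ step 1: CBC ⇒ AA·C·AA
    B ↦ C

A->BB, B->C, C->AA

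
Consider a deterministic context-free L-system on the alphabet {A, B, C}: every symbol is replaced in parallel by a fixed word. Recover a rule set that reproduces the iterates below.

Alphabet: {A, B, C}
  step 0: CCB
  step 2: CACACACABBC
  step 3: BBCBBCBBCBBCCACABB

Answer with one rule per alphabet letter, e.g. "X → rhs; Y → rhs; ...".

A->C, B->CA, C->BB

  step 2 ⇒ step 3: CACACACABBC ⇒ BB·C·BB·C·BB·C·BB·C·CA·CA·BB
    A ↦ C
    B ↦ CA
    C ↦ BB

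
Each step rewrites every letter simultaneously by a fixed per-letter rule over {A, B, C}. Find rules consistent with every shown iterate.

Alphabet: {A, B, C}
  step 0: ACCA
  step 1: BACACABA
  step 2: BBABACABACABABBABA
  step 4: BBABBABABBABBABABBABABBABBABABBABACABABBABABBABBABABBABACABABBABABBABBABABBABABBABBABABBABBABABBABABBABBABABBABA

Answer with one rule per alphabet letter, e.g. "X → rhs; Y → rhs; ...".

  step 1 ⇒ step 2: BACACABA ⇒ BBA·BA·CA·BA·CA·BA·BBA·BA
    A ↦ BA
    B ↦ BBA
    C ↦ CA

A->BA, B->BBA, C->CA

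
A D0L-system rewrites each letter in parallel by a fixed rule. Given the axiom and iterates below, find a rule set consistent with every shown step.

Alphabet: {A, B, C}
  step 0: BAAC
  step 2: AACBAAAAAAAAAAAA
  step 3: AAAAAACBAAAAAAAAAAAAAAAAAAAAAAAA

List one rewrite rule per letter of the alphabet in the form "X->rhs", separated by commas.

  step 2 ⇒ step 3: AACBAAAAAAAAAAAA ⇒ AA·AA·AA·CB·AA·AA·AA·AA·AA·AA·AA·AA·AA·AA·AA·AA
    A ↦ AA
    B ↦ CB
    C ↦ AA

A->AA, B->CB, C->AA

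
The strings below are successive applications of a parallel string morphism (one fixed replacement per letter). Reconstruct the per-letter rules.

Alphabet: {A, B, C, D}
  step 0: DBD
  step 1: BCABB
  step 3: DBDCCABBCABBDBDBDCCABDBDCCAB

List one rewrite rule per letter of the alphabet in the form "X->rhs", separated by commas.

A->DC, B->CAB, C->DB, D->B

  step 0 ⇒ step 1: DBD ⇒ B·CAB·B
    B ↦ CAB
    D ↦ B
    A ↦ DC  (constrained at step 1)
    C ↦ DB  (constrained at step 1)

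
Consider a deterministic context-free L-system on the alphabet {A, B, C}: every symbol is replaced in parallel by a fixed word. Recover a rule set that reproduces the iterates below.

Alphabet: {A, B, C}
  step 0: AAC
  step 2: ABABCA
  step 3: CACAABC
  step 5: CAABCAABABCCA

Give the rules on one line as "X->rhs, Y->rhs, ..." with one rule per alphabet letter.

A->C, B->A, C->AB

  step 2 ⇒ step 3: ABABCA ⇒ C·A·C·A·AB·C
    A ↦ C
    B ↦ A
    C ↦ AB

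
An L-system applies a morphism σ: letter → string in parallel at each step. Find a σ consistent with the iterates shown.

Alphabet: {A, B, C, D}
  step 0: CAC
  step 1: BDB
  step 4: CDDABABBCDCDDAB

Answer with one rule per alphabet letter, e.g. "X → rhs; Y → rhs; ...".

  step 0 ⇒ step 1: CAC ⇒ B·D·B
    A ↦ D
    C ↦ B
    B ↦ AB  (constrained at step 1)
    D ↦ CD  (constrained at step 1)

A->D, B->AB, C->B, D->CD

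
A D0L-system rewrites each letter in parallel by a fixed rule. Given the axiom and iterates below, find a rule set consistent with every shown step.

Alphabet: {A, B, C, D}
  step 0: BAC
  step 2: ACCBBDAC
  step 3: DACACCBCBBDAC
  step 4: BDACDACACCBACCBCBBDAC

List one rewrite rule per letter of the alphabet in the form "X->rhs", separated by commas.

A->D, B->CB, C->AC, D->B

  step 3 ⇒ step 4: DACACCBCBBDAC ⇒ B·D·AC·D·AC·AC·CB·AC·CB·CB·B·D·AC
    A ↦ D
    B ↦ CB
    C ↦ AC
    D ↦ B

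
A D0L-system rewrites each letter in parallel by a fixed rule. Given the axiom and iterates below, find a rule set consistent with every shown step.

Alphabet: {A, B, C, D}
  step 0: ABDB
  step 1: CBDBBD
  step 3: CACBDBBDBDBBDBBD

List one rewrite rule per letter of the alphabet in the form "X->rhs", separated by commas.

A->C, B->BD, C->CA, D->B

  step 0 ⇒ step 1: ABDB ⇒ C·BD·B·BD
    A ↦ C
    B ↦ BD
    D ↦ B
    C ↦ CA  (constrained at step 1)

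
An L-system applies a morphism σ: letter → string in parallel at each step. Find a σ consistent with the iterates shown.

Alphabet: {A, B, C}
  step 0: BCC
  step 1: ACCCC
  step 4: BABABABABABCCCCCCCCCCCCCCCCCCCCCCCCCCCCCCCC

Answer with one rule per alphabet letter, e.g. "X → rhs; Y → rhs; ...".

A->BAB, B->A, C->CC

  step 0 ⇒ step 1: BCC ⇒ A·CC·CC
    B ↦ A
    C ↦ CC
    A ↦ BAB  (constrained at step 1)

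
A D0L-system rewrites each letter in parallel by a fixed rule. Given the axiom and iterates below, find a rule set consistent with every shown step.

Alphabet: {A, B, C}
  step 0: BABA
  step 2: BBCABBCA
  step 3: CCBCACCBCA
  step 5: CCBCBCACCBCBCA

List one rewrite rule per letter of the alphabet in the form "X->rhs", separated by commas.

A->CA, B->C, C->B

  step 2 ⇒ step 3: BBCABBCA ⇒ C·C·B·CA·C·C·B·CA
    A ↦ CA
    B ↦ C
    C ↦ B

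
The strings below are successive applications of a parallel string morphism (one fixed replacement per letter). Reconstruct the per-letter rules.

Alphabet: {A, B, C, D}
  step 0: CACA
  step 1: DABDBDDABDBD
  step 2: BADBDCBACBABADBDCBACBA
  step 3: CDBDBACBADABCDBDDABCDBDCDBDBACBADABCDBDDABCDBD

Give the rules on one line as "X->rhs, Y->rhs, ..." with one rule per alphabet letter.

  step 2 ⇒ step 3: BADBDCBACBABADBDCBACBA ⇒ C·DBD·BA·C·BA·DAB·C·DBD·DAB·C·DBD·C·DBD·BA·C·BA·DAB·C·DBD·DAB·C·DBD
    A ↦ DBD
    B ↦ C
    C ↦ DAB
    D ↦ BA

A->DBD, B->C, C->DAB, D->BA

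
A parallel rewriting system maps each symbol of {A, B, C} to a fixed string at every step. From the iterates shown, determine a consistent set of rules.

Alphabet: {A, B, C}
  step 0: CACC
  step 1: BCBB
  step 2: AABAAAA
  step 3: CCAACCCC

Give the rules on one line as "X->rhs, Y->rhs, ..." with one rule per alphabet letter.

  step 2 ⇒ step 3: AABAAAA ⇒ C·C·AA·C·C·C·C
    A ↦ C
    B ↦ AA
  step 0 ⇒ step 1: CACC ⇒ B·C·B·B
    C ↦ B

A->C, B->AA, C->B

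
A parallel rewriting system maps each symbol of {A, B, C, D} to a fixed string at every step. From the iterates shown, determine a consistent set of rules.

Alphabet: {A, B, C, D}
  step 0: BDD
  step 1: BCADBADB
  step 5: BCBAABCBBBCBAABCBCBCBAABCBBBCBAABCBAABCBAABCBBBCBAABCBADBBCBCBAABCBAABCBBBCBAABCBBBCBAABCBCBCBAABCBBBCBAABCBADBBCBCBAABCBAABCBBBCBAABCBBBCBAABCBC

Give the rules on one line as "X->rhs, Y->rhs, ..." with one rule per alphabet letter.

A->B, B->BC, C->BAA, D->ADB

  step 0 ⇒ step 1: BDD ⇒ BC·ADB·ADB
    B ↦ BC
    D ↦ ADB
    A ↦ B  (constrained at step 1)
    C ↦ BAA  (constrained at step 1)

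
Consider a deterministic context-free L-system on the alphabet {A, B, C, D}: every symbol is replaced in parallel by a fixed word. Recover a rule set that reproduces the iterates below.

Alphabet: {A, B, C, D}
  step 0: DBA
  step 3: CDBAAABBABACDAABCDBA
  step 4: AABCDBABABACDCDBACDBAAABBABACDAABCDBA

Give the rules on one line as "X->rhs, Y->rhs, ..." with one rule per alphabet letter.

A->BA, B->CD, C->A, D->AB

  step 3 ⇒ step 4: CDBAAABBABACDAABCDBA ⇒ A·AB·CD·BA·BA·BA·CD·CD·BA·CD·BA·A·AB·BA·BA·CD·A·AB·CD·BA
    A ↦ BA
    B ↦ CD
    C ↦ A
    D ↦ AB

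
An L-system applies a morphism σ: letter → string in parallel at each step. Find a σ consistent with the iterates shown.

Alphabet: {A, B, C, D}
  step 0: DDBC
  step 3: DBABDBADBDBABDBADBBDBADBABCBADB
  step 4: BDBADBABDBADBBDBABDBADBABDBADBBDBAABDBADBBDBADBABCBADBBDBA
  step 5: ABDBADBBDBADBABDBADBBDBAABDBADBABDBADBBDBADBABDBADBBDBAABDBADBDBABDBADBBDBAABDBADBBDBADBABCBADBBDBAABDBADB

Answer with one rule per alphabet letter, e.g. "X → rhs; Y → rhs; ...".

  step 4 ⇒ step 5: BDBADBABDBADBBDBABDBADBABDBADBBDBAABDBADBBDBADBABCBADBBDBA ⇒ A·BDB·A·DB·BDB·A·DB·A·BDB·A·DB·BDB·A·A·BDB·A·DB·A·BDB·A·DB·BDB·A·DB·A·BDB·A·DB·BDB·A·A·BDB·A·DB·DB·A·BDB·A·DB·BDB·A·A·BDB·A·DB·BDB·A·DB·A·BCB·A·DB·BDB·A·A·BDB·A·DB
    A ↦ DB
    B ↦ A
    C ↦ BCB
    D ↦ BDB

A->DB, B->A, C->BCB, D->BDB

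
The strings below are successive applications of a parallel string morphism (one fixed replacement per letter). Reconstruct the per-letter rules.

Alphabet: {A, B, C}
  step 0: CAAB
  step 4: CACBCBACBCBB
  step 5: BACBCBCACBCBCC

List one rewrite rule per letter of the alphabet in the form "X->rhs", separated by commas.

A->AC, B->C, C->B

  step 4 ⇒ step 5: CACBCBACBCBB ⇒ B·AC·B·C·B·C·AC·B·C·B·C·C
    A ↦ AC
    B ↦ C
    C ↦ B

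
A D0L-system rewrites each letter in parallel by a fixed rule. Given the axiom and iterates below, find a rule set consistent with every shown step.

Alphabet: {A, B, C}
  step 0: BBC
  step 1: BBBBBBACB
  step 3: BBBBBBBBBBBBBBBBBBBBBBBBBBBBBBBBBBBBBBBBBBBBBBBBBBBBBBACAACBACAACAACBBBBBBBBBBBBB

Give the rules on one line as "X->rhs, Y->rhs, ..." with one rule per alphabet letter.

A->ACA, B->BBB, C->ACB

  step 0 ⇒ step 1: BBC ⇒ BBB·BBB·ACB
    B ↦ BBB
    C ↦ ACB
    A ↦ ACA  (constrained at step 1)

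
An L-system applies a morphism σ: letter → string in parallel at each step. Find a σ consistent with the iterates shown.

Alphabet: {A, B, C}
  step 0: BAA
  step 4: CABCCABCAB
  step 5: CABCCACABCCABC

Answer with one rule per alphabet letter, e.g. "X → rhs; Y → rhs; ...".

A->B, B->C, C->CA

  step 4 ⇒ step 5: CABCCABCAB ⇒ CA·B·C·CA·CA·B·C·CA·B·C
    A ↦ B
    B ↦ C
    C ↦ CA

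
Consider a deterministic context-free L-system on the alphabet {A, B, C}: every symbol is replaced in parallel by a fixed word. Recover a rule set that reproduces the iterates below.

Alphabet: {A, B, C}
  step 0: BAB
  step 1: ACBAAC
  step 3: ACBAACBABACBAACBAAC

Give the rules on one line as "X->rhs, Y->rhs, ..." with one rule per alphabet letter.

  step 0 ⇒ step 1: BAB ⇒ AC·BA·AC
    A ↦ BA
    B ↦ AC
    C ↦ B  (constrained at step 1)

A->BA, B->AC, C->B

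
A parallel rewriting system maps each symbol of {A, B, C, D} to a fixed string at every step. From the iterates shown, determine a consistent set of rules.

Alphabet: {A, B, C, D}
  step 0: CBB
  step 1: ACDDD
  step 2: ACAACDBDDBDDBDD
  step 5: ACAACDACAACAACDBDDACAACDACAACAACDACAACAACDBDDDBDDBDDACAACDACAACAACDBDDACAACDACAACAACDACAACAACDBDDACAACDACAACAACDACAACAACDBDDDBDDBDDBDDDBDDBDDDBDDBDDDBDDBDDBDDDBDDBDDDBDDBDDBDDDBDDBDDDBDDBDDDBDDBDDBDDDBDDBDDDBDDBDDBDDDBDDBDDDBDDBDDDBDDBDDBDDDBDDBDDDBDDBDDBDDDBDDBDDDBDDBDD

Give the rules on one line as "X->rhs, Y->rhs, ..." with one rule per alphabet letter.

  step 1 ⇒ step 2: ACDDD ⇒ ACA·ACD·BDD·BDD·BDD
    A ↦ ACA
    C ↦ ACD
    D ↦ BDD
  step 0 ⇒ step 1: CBB ⇒ ACD·D·D
    B ↦ D

A->ACA, B->D, C->ACD, D->BDD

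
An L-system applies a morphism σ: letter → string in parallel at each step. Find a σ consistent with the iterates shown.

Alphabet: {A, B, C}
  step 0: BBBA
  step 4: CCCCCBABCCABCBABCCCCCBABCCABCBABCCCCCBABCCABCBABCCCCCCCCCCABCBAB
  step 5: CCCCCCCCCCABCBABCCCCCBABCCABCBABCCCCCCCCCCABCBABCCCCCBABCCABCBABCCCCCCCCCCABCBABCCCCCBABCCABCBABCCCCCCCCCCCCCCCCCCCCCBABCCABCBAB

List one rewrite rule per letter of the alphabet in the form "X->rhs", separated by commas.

A->CB, B->AB, C->CC

  step 4 ⇒ step 5: CCCCCBABCCABCBABCCCCCBABCCABCBABCCCCCBABCCABCBABCCCCCCCCCCABCBAB ⇒ CC·CC·CC·CC·CC·AB·CB·AB·CC·CC·CB·AB·CC·AB·CB·AB·CC·CC·CC·CC·CC·AB·CB·AB·CC·CC·CB·AB·CC·AB·CB·AB·CC·CC·CC·CC·CC·AB·CB·AB·CC·CC·CB·AB·CC·AB·CB·AB·CC·CC·CC·CC·CC·CC·CC·CC·CC·CC·CB·AB·CC·AB·CB·AB
    A ↦ CB
    B ↦ AB
    C ↦ CC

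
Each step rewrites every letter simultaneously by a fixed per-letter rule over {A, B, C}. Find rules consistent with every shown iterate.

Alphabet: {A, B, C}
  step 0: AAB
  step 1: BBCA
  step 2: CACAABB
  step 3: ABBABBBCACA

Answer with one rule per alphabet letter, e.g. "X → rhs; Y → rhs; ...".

  step 2 ⇒ step 3: CACAABB ⇒ AB·B·AB·B·B·CA·CA
    A ↦ B
    B ↦ CA
    C ↦ AB

A->B, B->CA, C->AB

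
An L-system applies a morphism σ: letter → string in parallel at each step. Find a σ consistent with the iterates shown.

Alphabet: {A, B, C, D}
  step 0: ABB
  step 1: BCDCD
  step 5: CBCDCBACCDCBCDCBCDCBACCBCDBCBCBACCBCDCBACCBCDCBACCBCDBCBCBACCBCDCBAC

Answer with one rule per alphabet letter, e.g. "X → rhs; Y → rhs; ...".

  step 0 ⇒ step 1: ABB ⇒ B·CD·CD
    A ↦ B
    B ↦ CD
    C ↦ CB  (constrained at step 1)
    D ↦ AC  (constrained at step 1)

A->B, B->CD, C->CB, D->AC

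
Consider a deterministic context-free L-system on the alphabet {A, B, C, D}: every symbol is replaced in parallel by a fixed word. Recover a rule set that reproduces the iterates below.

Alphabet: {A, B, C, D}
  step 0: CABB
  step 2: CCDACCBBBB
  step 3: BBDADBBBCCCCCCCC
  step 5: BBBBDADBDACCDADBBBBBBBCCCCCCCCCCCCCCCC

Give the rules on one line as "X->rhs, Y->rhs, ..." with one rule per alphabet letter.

  step 2 ⇒ step 3: CCDACCBBBB ⇒ B·B·DA·DB·B·B·CC·CC·CC·CC
    A ↦ DB
    B ↦ CC
    C ↦ B
    D ↦ DA

A->DB, B->CC, C->B, D->DA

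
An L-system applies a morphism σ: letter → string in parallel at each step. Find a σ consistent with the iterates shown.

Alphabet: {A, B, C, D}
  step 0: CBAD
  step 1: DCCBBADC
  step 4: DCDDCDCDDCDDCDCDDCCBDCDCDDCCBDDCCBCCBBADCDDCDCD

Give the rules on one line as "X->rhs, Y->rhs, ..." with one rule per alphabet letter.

A->BA, B->CCB, C->D, D->DC

  step 0 ⇒ step 1: CBAD ⇒ D·CCB·BA·DC
    A ↦ BA
    B ↦ CCB
    C ↦ D
    D ↦ DC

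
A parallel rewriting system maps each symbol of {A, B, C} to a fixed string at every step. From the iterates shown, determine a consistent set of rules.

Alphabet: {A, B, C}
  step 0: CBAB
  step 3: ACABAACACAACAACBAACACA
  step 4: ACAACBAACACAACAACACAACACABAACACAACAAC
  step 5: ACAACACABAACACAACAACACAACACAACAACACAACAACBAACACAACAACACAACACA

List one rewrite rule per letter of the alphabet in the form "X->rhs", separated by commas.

  step 4 ⇒ step 5: ACAACBAACACAACAACACAACACABAACACAACAAC ⇒ AC·A·AC·AC·A·BA·AC·AC·A·AC·A·AC·AC·A·AC·AC·A·AC·A·AC·AC·A·AC·A·AC·BA·AC·AC·A·AC·A·AC·AC·A·AC·AC·A
    A ↦ AC
    B ↦ BA
    C ↦ A

A->AC, B->BA, C->A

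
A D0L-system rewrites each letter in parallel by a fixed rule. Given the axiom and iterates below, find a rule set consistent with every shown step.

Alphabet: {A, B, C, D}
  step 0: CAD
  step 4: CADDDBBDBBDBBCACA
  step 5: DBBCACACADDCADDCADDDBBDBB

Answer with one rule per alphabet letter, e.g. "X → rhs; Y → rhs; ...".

A->BB, B->D, C->D, D->CA

  step 4 ⇒ step 5: CADDDBBDBBDBBCACA ⇒ D·BB·CA·CA·CA·D·D·CA·D·D·CA·D·D·D·BB·D·BB
    A ↦ BB
    B ↦ D
    C ↦ D
    D ↦ CA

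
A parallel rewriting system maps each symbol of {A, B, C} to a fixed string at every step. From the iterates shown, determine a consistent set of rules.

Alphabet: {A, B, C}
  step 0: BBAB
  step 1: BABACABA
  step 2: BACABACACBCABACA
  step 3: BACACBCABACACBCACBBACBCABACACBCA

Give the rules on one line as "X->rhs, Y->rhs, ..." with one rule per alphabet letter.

  step 2 ⇒ step 3: BACABACACBCABACA ⇒ BA·CA·CB·CA·BA·CA·CB·CA·CB·BA·CB·CA·BA·CA·CB·CA
    A ↦ CA
    B ↦ BA
    C ↦ CB

A->CA, B->BA, C->CB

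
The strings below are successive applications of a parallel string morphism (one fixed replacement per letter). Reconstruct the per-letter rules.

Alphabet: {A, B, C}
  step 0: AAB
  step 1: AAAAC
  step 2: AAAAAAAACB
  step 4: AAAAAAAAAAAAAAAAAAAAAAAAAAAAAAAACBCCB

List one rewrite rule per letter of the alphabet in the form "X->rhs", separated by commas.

  step 1 ⇒ step 2: AAAAC ⇒ AA·AA·AA·AA·CB
    A ↦ AA
    C ↦ CB
  step 0 ⇒ step 1: AAB ⇒ AA·AA·C
    B ↦ C

A->AA, B->C, C->CB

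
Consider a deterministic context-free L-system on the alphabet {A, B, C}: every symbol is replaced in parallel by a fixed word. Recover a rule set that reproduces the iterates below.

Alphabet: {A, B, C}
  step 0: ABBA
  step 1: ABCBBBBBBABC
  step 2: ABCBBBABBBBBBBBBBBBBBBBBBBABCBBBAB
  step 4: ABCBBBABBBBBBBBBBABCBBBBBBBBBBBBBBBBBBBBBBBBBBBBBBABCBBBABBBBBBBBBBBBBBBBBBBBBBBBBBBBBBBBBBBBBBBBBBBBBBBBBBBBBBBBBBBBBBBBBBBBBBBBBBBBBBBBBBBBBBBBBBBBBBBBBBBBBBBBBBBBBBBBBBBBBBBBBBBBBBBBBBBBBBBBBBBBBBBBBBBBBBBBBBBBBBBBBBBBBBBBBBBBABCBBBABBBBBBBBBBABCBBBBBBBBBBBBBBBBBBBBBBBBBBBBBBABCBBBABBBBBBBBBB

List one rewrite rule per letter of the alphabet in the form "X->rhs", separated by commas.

A->ABC, B->BBB, C->AB

  step 1 ⇒ step 2: ABCBBBBBBABC ⇒ ABC·BBB·AB·BBB·BBB·BBB·BBB·BBB·BBB·ABC·BBB·AB
    A ↦ ABC
    B ↦ BBB
    C ↦ AB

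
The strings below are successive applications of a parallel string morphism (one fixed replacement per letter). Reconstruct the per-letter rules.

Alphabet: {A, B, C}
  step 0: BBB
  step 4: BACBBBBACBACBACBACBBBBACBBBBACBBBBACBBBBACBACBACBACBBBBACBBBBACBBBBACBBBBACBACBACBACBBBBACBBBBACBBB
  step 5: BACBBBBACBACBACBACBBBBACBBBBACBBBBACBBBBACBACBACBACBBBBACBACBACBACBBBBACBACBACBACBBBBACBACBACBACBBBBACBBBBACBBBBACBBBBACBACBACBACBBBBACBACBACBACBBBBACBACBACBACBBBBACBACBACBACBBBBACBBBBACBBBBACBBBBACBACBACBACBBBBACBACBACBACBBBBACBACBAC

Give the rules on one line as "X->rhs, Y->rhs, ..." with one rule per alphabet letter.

A->BB, B->BAC, C->B

  step 4 ⇒ step 5: BACBBBBACBACBACBACBBBBACBBBBACBBBBACBBBBACBACBACBACBBBBACBBBBACBBBBACBBBBACBACBACBACBBBBACBBBBACBBB ⇒ BAC·BB·B·BAC·BAC·BAC·BAC·BB·B·BAC·BB·B·BAC·BB·B·BAC·BB·B·BAC·BAC·BAC·BAC·BB·B·BAC·BAC·BAC·BAC·BB·B·BAC·BAC·BAC·BAC·BB·B·BAC·BAC·BAC·BAC·BB·B·BAC·BB·B·BAC·BB·B·BAC·BB·B·BAC·BAC·BAC·BAC·BB·B·BAC·BAC·BAC·BAC·BB·B·BAC·BAC·BAC·BAC·BB·B·BAC·BAC·BAC·BAC·BB·B·BAC·BB·B·BAC·BB·B·BAC·BB·B·BAC·BAC·BAC·BAC·BB·B·BAC·BAC·BAC·BAC·BB·B·BAC·BAC·BAC
    A ↦ BB
    B ↦ BAC
    C ↦ B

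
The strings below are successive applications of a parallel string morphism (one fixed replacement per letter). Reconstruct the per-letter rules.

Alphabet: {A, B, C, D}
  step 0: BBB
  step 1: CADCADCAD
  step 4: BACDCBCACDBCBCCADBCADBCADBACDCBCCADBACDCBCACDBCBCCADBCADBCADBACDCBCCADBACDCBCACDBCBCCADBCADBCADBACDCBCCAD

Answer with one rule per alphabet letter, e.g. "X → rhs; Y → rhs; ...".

A->ACD, B->CAD, C->B, D->CBC

  step 0 ⇒ step 1: BBB ⇒ CAD·CAD·CAD
    B ↦ CAD
    A ↦ ACD  (constrained at step 1)
    C ↦ B  (constrained at step 1)
    D ↦ CBC  (constrained at step 1)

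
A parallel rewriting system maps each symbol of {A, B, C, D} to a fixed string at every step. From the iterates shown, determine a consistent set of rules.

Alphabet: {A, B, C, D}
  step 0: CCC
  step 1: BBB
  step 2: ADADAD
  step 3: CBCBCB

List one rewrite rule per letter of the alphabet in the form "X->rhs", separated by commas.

  step 2 ⇒ step 3: ADADAD ⇒ C·B·C·B·C·B
    A ↦ C
    D ↦ B
  step 1 ⇒ step 2: BBB ⇒ AD·AD·AD
    B ↦ AD
  step 0 ⇒ step 1: CCC ⇒ B·B·B
    C ↦ B

A->C, B->AD, C->B, D->B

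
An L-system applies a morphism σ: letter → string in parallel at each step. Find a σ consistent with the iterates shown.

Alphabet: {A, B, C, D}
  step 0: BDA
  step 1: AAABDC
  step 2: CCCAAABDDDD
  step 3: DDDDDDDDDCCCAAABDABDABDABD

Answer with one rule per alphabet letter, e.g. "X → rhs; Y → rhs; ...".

  step 2 ⇒ step 3: CCCAAABDDDD ⇒ DDD·DDD·DDD·C·C·C·AA·ABD·ABD·ABD·ABD
    A ↦ C
    B ↦ AA
    C ↦ DDD
    D ↦ ABD

A->C, B->AA, C->DDD, D->ABD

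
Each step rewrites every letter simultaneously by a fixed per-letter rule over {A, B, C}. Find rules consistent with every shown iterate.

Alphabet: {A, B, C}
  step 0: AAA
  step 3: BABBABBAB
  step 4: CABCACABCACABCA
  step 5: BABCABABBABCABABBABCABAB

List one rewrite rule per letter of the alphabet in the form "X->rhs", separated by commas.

A->B, B->CA, C->BA

  step 4 ⇒ step 5: CABCACABCACABCA ⇒ BA·B·CA·BA·B·BA·B·CA·BA·B·BA·B·CA·BA·B
    A ↦ B
    B ↦ CA
    C ↦ BA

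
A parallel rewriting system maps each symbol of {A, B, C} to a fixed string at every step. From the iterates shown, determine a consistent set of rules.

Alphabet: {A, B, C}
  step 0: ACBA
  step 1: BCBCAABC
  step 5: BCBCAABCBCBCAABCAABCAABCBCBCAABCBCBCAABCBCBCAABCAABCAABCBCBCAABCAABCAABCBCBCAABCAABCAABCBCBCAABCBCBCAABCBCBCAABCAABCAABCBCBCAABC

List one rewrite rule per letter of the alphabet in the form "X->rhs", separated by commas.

  step 0 ⇒ step 1: ACBA ⇒ BC·BC·AA·BC
    A ↦ BC
    B ↦ AA
    C ↦ BC

A->BC, B->AA, C->BC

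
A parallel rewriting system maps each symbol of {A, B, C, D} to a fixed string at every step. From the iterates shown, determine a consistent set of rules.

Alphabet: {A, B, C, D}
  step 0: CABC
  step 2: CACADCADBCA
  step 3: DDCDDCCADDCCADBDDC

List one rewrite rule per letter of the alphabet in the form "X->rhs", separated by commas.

A->DC, B->DB, C->D, D->CA

  step 2 ⇒ step 3: CACADCADBCA ⇒ D·DC·D·DC·CA·D·DC·CA·DB·D·DC
    A ↦ DC
    B ↦ DB
    C ↦ D
    D ↦ CA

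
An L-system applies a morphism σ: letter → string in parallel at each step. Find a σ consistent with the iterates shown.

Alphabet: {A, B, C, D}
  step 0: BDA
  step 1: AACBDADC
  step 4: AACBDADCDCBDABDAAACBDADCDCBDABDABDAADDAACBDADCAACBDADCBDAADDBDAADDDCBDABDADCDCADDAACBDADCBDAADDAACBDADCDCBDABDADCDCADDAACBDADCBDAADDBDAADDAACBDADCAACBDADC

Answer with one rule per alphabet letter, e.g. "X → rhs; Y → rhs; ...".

  step 0 ⇒ step 1: BDA ⇒ AAC·BDA·DC
    A ↦ DC
    B ↦ AAC
    D ↦ BDA
    C ↦ ADD  (constrained at step 1)

A->DC, B->AAC, C->ADD, D->BDA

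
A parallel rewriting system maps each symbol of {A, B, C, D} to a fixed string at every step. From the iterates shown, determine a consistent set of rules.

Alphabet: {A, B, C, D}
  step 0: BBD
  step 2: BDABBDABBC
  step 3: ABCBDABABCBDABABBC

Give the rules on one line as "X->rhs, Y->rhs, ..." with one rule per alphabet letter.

A->BD, B->AB, C->BC, D->C

  step 2 ⇒ step 3: BDABBDABBC ⇒ AB·C·BD·AB·AB·C·BD·AB·AB·BC
    A ↦ BD
    B ↦ AB
    C ↦ BC
    D ↦ C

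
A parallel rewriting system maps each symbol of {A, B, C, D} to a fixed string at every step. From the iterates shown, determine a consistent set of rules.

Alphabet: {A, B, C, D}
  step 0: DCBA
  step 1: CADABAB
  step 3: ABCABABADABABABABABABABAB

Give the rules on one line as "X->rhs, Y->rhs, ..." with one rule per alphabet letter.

  step 0 ⇒ step 1: DCBA ⇒ C·AD·AB·AB
    A ↦ AB
    B ↦ AB
    C ↦ AD
    D ↦ C

A->AB, B->AB, C->AD, D->C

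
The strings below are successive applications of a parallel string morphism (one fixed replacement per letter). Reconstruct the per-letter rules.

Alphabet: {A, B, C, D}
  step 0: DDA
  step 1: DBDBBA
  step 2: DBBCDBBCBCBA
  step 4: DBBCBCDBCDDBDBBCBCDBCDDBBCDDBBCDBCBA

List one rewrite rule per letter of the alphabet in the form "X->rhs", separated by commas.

A->BA, B->BC, C->D, D->DB

  step 1 ⇒ step 2: DBDBBA ⇒ DB·BC·DB·BC·BC·BA
    A ↦ BA
    B ↦ BC
    D ↦ DB
    C ↦ D  (constrained at step 2)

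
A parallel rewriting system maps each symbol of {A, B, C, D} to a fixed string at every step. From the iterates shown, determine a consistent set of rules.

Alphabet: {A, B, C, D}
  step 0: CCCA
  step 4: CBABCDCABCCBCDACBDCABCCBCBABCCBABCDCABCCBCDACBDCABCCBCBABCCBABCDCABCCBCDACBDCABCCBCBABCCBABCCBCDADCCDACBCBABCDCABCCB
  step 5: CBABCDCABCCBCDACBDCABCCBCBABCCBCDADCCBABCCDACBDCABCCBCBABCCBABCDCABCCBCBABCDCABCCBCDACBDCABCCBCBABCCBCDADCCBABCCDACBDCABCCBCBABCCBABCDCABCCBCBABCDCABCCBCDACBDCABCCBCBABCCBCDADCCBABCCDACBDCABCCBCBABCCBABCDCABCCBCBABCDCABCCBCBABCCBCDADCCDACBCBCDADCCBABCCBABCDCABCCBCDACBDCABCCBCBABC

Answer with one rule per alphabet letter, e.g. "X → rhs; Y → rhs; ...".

A->DC, B->ABC, C->CB, D->CDA

  step 4 ⇒ step 5: CBABCDCABCCBCDACBDCABCCBCBABCCBABCDCABCCBCDACBDCABCCBCBABCCBABCDCABCCBCDACBDCABCCBCBABCCBABCCBCDADCCDACBCBABCDCABCCB ⇒ CB·ABC·DC·ABC·CB·CDA·CB·DC·ABC·CB·CB·ABC·CB·CDA·DC·CB·ABC·CDA·CB·DC·ABC·CB·CB·ABC·CB·ABC·DC·ABC·CB·CB·ABC·DC·ABC·CB·CDA·CB·DC·ABC·CB·CB·ABC·CB·CDA·DC·CB·ABC·CDA·CB·DC·ABC·CB·CB·ABC·CB·ABC·DC·ABC·CB·CB·ABC·DC·ABC·CB·CDA·CB·DC·ABC·CB·CB·ABC·CB·CDA·DC·CB·ABC·CDA·CB·DC·ABC·CB·CB·ABC·CB·ABC·DC·ABC·CB·CB·ABC·DC·ABC·CB·CB·ABC·CB·CDA·DC·CDA·CB·CB·CDA·DC·CB·ABC·CB·ABC·DC·ABC·CB·CDA·CB·DC·ABC·CB·CB·ABC
    A ↦ DC
    B ↦ ABC
    C ↦ CB
    D ↦ CDA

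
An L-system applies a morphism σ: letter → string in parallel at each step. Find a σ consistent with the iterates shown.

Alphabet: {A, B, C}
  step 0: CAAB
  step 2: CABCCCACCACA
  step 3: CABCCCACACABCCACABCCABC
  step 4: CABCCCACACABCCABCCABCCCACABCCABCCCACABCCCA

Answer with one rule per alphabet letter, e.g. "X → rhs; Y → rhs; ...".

  step 3 ⇒ step 4: CABCCCACACABCCACABCCABC ⇒ CA·BC·C·CA·CA·CA·BC·CA·BC·CA·BC·C·CA·CA·BC·CA·BC·C·CA·CA·BC·C·CA
    A ↦ BC
    B ↦ C
    C ↦ CA

A->BC, B->C, C->CA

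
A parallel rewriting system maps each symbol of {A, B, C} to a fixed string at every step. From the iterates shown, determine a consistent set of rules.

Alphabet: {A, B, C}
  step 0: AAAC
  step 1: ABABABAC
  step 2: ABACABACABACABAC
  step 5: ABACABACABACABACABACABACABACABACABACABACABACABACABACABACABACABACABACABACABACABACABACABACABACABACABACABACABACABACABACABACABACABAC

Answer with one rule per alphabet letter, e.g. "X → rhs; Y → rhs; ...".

  step 1 ⇒ step 2: ABABABAC ⇒ AB·AC·AB·AC·AB·AC·AB·AC
    A ↦ AB
    B ↦ AC
    C ↦ AC

A->AB, B->AC, C->AC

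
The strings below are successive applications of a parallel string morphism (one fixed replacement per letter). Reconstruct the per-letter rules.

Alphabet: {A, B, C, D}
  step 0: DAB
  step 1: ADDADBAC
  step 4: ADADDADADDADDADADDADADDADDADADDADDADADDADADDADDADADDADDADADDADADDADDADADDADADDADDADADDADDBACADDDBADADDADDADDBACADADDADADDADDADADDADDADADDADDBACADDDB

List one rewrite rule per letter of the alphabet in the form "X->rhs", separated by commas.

A->AD, B->BAC, C->DDB, D->ADD

  step 0 ⇒ step 1: DAB ⇒ ADD·AD·BAC
    A ↦ AD
    B ↦ BAC
    D ↦ ADD
    C ↦ DDB  (constrained at step 1)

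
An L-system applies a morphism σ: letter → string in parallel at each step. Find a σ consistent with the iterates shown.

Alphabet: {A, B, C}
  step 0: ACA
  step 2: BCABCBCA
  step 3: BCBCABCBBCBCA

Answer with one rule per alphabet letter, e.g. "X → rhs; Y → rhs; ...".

  step 2 ⇒ step 3: BCABCBCA ⇒ BC·B·CA·BC·B·BC·B·CA
    A ↦ CA
    B ↦ BC
    C ↦ B

A->CA, B->BC, C->B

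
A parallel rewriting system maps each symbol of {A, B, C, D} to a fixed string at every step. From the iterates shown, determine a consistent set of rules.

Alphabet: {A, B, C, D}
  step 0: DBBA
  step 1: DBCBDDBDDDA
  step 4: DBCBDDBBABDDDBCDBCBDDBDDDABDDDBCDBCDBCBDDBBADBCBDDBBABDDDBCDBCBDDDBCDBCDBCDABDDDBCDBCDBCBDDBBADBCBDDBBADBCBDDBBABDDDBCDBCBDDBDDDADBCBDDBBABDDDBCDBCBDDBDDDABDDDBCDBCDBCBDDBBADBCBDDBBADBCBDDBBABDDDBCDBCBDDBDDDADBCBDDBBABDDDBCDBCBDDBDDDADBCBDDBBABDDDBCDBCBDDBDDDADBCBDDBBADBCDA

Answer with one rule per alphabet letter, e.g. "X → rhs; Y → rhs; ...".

A->DA, B->BDD, C->BBA, D->DBC

  step 0 ⇒ step 1: DBBA ⇒ DBC·BDD·BDD·DA
    A ↦ DA
    B ↦ BDD
    D ↦ DBC
    C ↦ BBA  (constrained at step 1)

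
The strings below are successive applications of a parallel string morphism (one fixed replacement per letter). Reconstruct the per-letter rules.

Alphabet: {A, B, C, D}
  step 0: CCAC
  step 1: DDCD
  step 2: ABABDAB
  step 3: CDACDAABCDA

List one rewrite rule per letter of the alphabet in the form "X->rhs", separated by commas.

A->C, B->DA, C->D, D->AB

  step 2 ⇒ step 3: ABABDAB ⇒ C·DA·C·DA·AB·C·DA
    A ↦ C
    B ↦ DA
    D ↦ AB
  step 0 ⇒ step 1: CCAC ⇒ D·D·C·D
    C ↦ D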